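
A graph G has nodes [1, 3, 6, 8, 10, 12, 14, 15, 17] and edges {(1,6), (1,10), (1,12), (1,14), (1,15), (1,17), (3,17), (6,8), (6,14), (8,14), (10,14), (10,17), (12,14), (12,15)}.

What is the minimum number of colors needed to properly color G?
Clique number ω(G) = 3 (lower bound: χ ≥ ω).
The clique on [6, 8, 14] has size 3, forcing χ ≥ 3, and the coloring below uses 3 colors, so χ(G) = 3.
A valid 3-coloring: color 1: [1, 3, 8]; color 2: [14, 15, 17]; color 3: [6, 10, 12].

χ(G) = 3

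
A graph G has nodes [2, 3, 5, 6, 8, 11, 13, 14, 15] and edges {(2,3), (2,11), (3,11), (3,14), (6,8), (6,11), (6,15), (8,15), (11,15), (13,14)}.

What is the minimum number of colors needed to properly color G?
χ(G) = 3

Clique number ω(G) = 3 (lower bound: χ ≥ ω).
The clique on [6, 8, 15] has size 3, forcing χ ≥ 3, and the coloring below uses 3 colors, so χ(G) = 3.
A valid 3-coloring: color 1: [5, 8, 11, 14]; color 2: [3, 6, 13]; color 3: [2, 15].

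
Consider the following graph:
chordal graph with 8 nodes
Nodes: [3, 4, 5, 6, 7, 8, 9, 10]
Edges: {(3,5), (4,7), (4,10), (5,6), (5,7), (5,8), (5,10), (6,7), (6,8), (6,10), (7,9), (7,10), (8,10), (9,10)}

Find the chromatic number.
Clique number ω(G) = 4 (lower bound: χ ≥ ω).
The clique on [5, 6, 8, 10] has size 4, forcing χ ≥ 4, and the coloring below uses 4 colors, so χ(G) = 4.
A valid 4-coloring: color 1: [3, 10]; color 2: [7, 8]; color 3: [4, 5, 9]; color 4: [6].

χ(G) = 4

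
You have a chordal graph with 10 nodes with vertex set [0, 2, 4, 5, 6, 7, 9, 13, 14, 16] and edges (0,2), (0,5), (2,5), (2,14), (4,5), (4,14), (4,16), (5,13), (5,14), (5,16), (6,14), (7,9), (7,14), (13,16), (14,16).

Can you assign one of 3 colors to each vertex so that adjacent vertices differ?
The clique on vertices [4, 5, 14, 16] has size 4 > 3, so it alone needs 4 colors.

No, G is not 3-colorable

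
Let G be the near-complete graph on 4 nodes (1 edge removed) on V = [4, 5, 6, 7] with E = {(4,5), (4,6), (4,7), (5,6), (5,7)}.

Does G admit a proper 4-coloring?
A valid 4-coloring: color 1: [5]; color 2: [4]; color 3: [6, 7].
(χ(G) = 3 ≤ 4.)

Yes, G is 4-colorable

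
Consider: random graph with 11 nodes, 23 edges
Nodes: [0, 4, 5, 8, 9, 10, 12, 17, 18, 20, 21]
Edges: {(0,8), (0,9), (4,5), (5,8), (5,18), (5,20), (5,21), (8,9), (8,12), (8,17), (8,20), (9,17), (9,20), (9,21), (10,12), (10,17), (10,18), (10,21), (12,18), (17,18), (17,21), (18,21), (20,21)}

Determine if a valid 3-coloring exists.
The clique on vertices [10, 17, 18, 21] has size 4 > 3, so it alone needs 4 colors.

No, G is not 3-colorable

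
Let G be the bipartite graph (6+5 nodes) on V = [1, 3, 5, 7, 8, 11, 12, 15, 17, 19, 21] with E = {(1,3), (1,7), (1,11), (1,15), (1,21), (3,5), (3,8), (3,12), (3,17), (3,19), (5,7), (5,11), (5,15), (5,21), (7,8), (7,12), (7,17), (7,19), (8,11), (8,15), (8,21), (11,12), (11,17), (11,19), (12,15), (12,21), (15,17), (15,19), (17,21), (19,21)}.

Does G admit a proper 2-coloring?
Yes, G is 2-colorable

A valid 2-coloring: color 1: [3, 7, 11, 15, 21]; color 2: [1, 5, 8, 12, 17, 19].
(χ(G) = 2 ≤ 2.)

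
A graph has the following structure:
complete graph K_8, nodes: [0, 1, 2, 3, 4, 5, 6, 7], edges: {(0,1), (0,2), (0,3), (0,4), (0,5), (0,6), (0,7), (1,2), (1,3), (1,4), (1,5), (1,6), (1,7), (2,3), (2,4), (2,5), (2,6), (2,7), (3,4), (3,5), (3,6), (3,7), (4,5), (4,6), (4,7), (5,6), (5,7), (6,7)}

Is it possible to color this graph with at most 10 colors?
A valid 10-coloring: color 1: [1]; color 2: [7]; color 3: [4]; color 4: [3]; color 5: [0]; color 6: [2]; color 7: [6]; color 8: [5].
(χ(G) = 8 ≤ 10.)

Yes, G is 10-colorable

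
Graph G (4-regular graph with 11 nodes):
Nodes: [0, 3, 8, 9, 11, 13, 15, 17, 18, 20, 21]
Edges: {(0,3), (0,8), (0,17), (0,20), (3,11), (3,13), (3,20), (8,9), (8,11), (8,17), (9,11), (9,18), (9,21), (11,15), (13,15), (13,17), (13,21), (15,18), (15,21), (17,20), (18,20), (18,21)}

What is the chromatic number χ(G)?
χ(G) = 3

Clique number ω(G) = 3 (lower bound: χ ≥ ω).
The clique on [0, 8, 17] has size 3, forcing χ ≥ 3, and the coloring below uses 3 colors, so χ(G) = 3.
A valid 3-coloring: color 1: [0, 11, 13, 18]; color 2: [8, 20, 21]; color 3: [3, 9, 15, 17].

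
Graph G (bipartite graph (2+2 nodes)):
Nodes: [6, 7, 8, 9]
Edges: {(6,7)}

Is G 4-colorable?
A valid 4-coloring: color 1: [7, 8, 9]; color 2: [6].
(χ(G) = 2 ≤ 4.)

Yes, G is 4-colorable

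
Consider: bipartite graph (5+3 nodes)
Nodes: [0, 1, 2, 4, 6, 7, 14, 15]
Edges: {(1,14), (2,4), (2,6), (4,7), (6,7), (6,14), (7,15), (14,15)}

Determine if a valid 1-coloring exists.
Edge (1,14) forces its endpoints to differ, so 1 color is not enough.

No, G is not 1-colorable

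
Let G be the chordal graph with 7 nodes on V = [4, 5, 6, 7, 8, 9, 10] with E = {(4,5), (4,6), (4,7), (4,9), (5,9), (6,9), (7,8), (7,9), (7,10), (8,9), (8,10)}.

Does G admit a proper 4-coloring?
Yes, G is 4-colorable

A valid 4-coloring: color 1: [9, 10]; color 2: [4, 8]; color 3: [5, 6, 7].
(χ(G) = 3 ≤ 4.)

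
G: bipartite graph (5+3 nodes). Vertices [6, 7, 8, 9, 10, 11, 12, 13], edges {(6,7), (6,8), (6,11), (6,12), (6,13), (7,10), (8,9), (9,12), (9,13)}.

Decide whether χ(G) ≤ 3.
Yes, G is 3-colorable

A valid 3-coloring: color 1: [6, 9, 10]; color 2: [7, 8, 11, 12, 13].
(χ(G) = 2 ≤ 3.)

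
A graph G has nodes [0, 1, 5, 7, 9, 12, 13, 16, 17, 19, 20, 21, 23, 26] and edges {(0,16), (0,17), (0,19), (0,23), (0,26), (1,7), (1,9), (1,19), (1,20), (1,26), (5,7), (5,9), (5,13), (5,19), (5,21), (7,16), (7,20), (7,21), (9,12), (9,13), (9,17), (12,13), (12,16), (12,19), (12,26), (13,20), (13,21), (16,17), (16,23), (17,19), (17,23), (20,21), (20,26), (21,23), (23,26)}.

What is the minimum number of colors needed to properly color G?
χ(G) = 4

Clique number ω(G) = 4 (lower bound: χ ≥ ω).
The clique on [0, 16, 17, 23] has size 4, forcing χ ≥ 4, and the coloring below uses 4 colors, so χ(G) = 4.
A valid 4-coloring: color 1: [7, 9, 19, 23]; color 2: [13, 16, 26]; color 3: [0, 1, 12, 21]; color 4: [5, 17, 20].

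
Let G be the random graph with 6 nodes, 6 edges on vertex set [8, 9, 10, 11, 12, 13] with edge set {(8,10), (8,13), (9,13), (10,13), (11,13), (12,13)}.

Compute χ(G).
Clique number ω(G) = 3 (lower bound: χ ≥ ω).
The clique on [8, 10, 13] has size 3, forcing χ ≥ 3, and the coloring below uses 3 colors, so χ(G) = 3.
A valid 3-coloring: color 1: [13]; color 2: [8, 9, 11, 12]; color 3: [10].

χ(G) = 3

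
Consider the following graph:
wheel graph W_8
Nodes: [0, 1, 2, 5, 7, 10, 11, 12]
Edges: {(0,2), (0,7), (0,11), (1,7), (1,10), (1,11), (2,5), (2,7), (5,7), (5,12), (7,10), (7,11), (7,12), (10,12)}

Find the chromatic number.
Clique number ω(G) = 3 (lower bound: χ ≥ ω).
Odd cycle [10, 1, 11, 0, 2, 5, 12] needs 3 colors (χ ≥ 3).
Vertex 7 is adjacent to every vertex of [0, 1, 2, 5, 10, 11, 12], which already need 3 colors among themselves, so 7 needs a new color (χ ≥ 4).
The coloring below uses 4 colors, so χ(G) = 4.
A valid 4-coloring: color 1: [7]; color 2: [5, 10, 11]; color 3: [0, 1, 12]; color 4: [2].

χ(G) = 4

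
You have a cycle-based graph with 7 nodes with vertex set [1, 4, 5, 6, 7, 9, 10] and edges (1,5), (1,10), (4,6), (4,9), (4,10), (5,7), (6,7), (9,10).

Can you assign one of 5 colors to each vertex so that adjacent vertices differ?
A valid 5-coloring: color 1: [1, 4, 7]; color 2: [5, 6, 10]; color 3: [9].
(χ(G) = 3 ≤ 5.)

Yes, G is 5-colorable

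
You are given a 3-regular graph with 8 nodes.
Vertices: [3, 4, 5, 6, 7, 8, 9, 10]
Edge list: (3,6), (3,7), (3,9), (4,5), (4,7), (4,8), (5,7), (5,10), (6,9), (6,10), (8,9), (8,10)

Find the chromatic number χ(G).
Clique number ω(G) = 3 (lower bound: χ ≥ ω).
The clique on [3, 6, 9] has size 3, forcing χ ≥ 3, and the coloring below uses 3 colors, so χ(G) = 3.
A valid 3-coloring: color 1: [4, 9, 10]; color 2: [6, 7, 8]; color 3: [3, 5].

χ(G) = 3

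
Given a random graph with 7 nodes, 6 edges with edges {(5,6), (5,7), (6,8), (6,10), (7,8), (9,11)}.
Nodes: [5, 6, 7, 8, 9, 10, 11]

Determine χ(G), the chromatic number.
χ(G) = 2

Clique number ω(G) = 2 (lower bound: χ ≥ ω).
The graph is bipartite (no odd cycle), so 2 colors suffice: χ(G) = 2.
A valid 2-coloring: color 1: [6, 7, 11]; color 2: [5, 8, 9, 10].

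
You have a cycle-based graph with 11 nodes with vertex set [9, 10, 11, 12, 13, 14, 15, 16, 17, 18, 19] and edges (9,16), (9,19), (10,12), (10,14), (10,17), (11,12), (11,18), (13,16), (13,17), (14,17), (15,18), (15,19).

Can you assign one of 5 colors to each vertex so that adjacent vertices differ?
A valid 5-coloring: color 1: [12, 16, 17, 18, 19]; color 2: [9, 10, 11, 13, 15]; color 3: [14].
(χ(G) = 3 ≤ 5.)

Yes, G is 5-colorable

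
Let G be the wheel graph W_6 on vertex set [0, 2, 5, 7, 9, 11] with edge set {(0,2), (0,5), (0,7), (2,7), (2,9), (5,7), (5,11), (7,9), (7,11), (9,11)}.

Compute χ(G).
Clique number ω(G) = 3 (lower bound: χ ≥ ω).
Odd cycle [9, 2, 0, 5, 11] needs 3 colors (χ ≥ 3).
Vertex 7 is adjacent to every vertex of [0, 2, 5, 9, 11], which already need 3 colors among themselves, so 7 needs a new color (χ ≥ 4).
The coloring below uses 4 colors, so χ(G) = 4.
A valid 4-coloring: color 1: [7]; color 2: [5, 9]; color 3: [2, 11]; color 4: [0].

χ(G) = 4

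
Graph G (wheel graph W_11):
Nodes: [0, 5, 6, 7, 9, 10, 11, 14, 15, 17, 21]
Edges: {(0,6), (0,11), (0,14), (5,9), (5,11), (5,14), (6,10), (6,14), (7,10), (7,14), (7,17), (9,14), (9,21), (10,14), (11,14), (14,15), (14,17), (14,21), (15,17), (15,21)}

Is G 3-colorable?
A valid 3-coloring: color 1: [14]; color 2: [6, 7, 9, 11, 15]; color 3: [0, 5, 10, 17, 21].
(χ(G) = 3 ≤ 3.)

Yes, G is 3-colorable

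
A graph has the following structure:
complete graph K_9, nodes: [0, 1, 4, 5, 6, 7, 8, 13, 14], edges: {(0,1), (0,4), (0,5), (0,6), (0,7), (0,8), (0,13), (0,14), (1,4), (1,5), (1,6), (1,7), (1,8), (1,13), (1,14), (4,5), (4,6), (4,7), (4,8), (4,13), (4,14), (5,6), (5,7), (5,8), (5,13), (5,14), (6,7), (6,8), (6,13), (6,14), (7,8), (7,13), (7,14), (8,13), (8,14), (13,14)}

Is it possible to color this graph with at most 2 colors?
The clique on vertices [0, 1, 4, 5, 6, 7, 8, 13, 14] has size 9 > 2, so it alone needs 9 colors.

No, G is not 2-colorable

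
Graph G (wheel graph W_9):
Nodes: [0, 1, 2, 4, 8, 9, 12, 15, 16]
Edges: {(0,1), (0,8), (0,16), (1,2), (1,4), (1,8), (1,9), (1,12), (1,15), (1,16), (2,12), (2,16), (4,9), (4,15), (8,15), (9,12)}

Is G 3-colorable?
Yes, G is 3-colorable

A valid 3-coloring: color 1: [1]; color 2: [4, 8, 12, 16]; color 3: [0, 2, 9, 15].
(χ(G) = 3 ≤ 3.)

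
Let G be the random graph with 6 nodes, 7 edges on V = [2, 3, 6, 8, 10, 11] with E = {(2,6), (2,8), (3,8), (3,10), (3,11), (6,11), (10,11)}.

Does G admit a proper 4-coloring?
Yes, G is 4-colorable

A valid 4-coloring: color 1: [2, 11]; color 2: [3, 6]; color 3: [8, 10].
(χ(G) = 3 ≤ 4.)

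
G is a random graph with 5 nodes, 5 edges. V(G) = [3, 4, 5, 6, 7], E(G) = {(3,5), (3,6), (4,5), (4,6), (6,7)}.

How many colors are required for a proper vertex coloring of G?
Clique number ω(G) = 2 (lower bound: χ ≥ ω).
The graph is bipartite (no odd cycle), so 2 colors suffice: χ(G) = 2.
A valid 2-coloring: color 1: [5, 6]; color 2: [3, 4, 7].

χ(G) = 2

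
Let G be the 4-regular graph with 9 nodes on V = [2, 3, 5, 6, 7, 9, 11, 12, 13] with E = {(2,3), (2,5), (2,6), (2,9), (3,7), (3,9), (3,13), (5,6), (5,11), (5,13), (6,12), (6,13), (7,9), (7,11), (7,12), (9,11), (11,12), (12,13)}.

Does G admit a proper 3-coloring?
A valid 3-coloring: color 1: [5, 9, 12]; color 2: [2, 7, 13]; color 3: [3, 6, 11].
(χ(G) = 3 ≤ 3.)

Yes, G is 3-colorable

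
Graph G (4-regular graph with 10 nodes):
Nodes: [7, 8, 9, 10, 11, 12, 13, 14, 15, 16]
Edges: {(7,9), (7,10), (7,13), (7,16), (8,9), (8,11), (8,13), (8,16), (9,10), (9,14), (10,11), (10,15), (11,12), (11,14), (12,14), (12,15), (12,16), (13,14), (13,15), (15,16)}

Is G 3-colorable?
Yes, G is 3-colorable

A valid 3-coloring: color 1: [8, 10, 12]; color 2: [9, 11, 13, 16]; color 3: [7, 14, 15].
(χ(G) = 3 ≤ 3.)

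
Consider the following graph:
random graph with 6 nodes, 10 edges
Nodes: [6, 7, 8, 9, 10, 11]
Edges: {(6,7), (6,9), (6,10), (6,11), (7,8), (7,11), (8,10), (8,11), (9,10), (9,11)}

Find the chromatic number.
χ(G) = 3

Clique number ω(G) = 3 (lower bound: χ ≥ ω).
The clique on [7, 8, 11] has size 3, forcing χ ≥ 3, and the coloring below uses 3 colors, so χ(G) = 3.
A valid 3-coloring: color 1: [10, 11]; color 2: [6, 8]; color 3: [7, 9].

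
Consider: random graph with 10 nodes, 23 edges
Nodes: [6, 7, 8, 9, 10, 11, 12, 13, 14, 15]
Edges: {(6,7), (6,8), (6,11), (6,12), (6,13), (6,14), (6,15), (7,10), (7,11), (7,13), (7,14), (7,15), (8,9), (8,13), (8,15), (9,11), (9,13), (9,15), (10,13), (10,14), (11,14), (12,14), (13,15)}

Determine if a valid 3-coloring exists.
No, G is not 3-colorable

The clique on vertices [8, 9, 13, 15] has size 4 > 3, so it alone needs 4 colors.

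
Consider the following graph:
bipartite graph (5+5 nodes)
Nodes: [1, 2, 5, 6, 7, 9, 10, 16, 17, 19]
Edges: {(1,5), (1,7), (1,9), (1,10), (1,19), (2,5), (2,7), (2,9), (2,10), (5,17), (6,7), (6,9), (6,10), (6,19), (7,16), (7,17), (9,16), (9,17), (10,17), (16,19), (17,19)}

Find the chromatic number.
χ(G) = 2

Clique number ω(G) = 2 (lower bound: χ ≥ ω).
The graph is bipartite (no odd cycle), so 2 colors suffice: χ(G) = 2.
A valid 2-coloring: color 1: [5, 7, 9, 10, 19]; color 2: [1, 2, 6, 16, 17].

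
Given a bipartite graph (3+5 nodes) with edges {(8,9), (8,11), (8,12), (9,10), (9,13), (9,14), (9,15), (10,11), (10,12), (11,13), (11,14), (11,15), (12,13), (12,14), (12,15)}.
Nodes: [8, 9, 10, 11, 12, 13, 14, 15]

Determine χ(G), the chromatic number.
χ(G) = 2

Clique number ω(G) = 2 (lower bound: χ ≥ ω).
The graph is bipartite (no odd cycle), so 2 colors suffice: χ(G) = 2.
A valid 2-coloring: color 1: [9, 11, 12]; color 2: [8, 10, 13, 14, 15].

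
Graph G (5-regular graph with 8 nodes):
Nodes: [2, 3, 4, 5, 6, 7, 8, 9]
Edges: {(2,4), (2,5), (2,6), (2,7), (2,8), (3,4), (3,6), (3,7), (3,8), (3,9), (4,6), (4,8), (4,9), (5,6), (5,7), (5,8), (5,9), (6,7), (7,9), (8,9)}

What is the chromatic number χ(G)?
χ(G) = 4

Clique number ω(G) = 4 (lower bound: χ ≥ ω).
The clique on [3, 4, 8, 9] has size 4, forcing χ ≥ 4, and the coloring below uses 4 colors, so χ(G) = 4.
A valid 4-coloring: color 1: [7, 8]; color 2: [6, 9]; color 3: [2, 3]; color 4: [4, 5].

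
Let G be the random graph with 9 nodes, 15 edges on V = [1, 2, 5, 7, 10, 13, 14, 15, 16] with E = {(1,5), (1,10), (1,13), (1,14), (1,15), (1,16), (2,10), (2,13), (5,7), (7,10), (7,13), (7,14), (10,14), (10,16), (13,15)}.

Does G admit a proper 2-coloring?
No, G is not 2-colorable

The clique on vertices [1, 10, 16] has size 3 > 2, so it alone needs 3 colors.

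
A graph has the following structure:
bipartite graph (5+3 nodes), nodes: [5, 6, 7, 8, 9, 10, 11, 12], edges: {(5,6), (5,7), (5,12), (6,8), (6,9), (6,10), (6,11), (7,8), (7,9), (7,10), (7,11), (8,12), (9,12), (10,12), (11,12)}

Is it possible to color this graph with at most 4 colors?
Yes, G is 4-colorable

A valid 4-coloring: color 1: [6, 7, 12]; color 2: [5, 8, 9, 10, 11].
(χ(G) = 2 ≤ 4.)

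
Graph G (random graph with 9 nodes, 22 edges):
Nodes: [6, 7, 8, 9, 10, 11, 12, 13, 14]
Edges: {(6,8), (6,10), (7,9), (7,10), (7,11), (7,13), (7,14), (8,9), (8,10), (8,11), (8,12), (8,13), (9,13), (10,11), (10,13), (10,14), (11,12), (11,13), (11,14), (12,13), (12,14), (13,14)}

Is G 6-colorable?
A valid 6-coloring: color 1: [6, 13]; color 2: [8, 14]; color 3: [9, 11]; color 4: [10, 12]; color 5: [7].
(χ(G) = 5 ≤ 6.)

Yes, G is 6-colorable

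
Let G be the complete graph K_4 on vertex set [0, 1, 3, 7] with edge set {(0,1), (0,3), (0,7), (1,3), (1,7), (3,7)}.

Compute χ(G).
Clique number ω(G) = 4 (lower bound: χ ≥ ω).
The clique on [0, 1, 3, 7] has size 4, forcing χ ≥ 4, and the coloring below uses 4 colors, so χ(G) = 4.
A valid 4-coloring: color 1: [7]; color 2: [1]; color 3: [3]; color 4: [0].

χ(G) = 4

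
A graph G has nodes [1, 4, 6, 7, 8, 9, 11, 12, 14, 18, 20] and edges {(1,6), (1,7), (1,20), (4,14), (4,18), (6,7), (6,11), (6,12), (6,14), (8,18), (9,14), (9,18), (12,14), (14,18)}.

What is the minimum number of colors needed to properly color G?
Clique number ω(G) = 3 (lower bound: χ ≥ ω).
The clique on [4, 14, 18] has size 3, forcing χ ≥ 3, and the coloring below uses 3 colors, so χ(G) = 3.
A valid 3-coloring: color 1: [1, 8, 11, 14]; color 2: [6, 18, 20]; color 3: [4, 7, 9, 12].

χ(G) = 3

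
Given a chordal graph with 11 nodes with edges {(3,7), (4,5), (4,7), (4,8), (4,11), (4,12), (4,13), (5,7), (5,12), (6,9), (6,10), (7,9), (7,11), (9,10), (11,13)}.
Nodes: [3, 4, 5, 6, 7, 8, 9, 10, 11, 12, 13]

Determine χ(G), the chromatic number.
Clique number ω(G) = 3 (lower bound: χ ≥ ω).
The clique on [4, 11, 13] has size 3, forcing χ ≥ 3, and the coloring below uses 3 colors, so χ(G) = 3.
A valid 3-coloring: color 1: [3, 4, 9]; color 2: [7, 8, 10, 12, 13]; color 3: [5, 6, 11].

χ(G) = 3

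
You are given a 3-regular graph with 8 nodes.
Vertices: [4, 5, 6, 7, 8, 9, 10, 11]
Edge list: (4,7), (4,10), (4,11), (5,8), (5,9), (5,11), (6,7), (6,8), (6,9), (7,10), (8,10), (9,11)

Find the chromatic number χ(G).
Clique number ω(G) = 3 (lower bound: χ ≥ ω).
The clique on [4, 7, 10] has size 3, forcing χ ≥ 3, and the coloring below uses 3 colors, so χ(G) = 3.
A valid 3-coloring: color 1: [7, 8, 9]; color 2: [4, 5, 6]; color 3: [10, 11].

χ(G) = 3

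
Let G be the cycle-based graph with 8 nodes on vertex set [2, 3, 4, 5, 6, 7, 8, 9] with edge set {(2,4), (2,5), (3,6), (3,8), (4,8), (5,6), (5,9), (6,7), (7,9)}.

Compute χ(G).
Clique number ω(G) = 2 (lower bound: χ ≥ ω).
The graph is bipartite (no odd cycle), so 2 colors suffice: χ(G) = 2.
A valid 2-coloring: color 1: [3, 4, 5, 7]; color 2: [2, 6, 8, 9].

χ(G) = 2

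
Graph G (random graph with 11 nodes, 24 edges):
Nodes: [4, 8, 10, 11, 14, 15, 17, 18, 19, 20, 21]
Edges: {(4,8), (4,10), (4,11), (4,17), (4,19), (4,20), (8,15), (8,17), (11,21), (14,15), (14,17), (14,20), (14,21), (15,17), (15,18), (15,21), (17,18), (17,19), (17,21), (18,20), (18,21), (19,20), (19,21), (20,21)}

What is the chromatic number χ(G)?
Clique number ω(G) = 4 (lower bound: χ ≥ ω).
The clique on [15, 17, 18, 21] has size 4, forcing χ ≥ 4, and the coloring below uses 4 colors, so χ(G) = 4.
A valid 4-coloring: color 1: [10, 11, 17, 20]; color 2: [4, 21]; color 3: [15, 19]; color 4: [8, 14, 18].

χ(G) = 4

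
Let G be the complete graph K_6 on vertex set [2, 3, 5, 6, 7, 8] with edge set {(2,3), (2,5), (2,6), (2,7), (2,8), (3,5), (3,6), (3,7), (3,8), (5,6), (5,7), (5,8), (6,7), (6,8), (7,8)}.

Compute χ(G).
Clique number ω(G) = 6 (lower bound: χ ≥ ω).
The clique on [2, 3, 5, 6, 7, 8] has size 6, forcing χ ≥ 6, and the coloring below uses 6 colors, so χ(G) = 6.
A valid 6-coloring: color 1: [8]; color 2: [3]; color 3: [7]; color 4: [6]; color 5: [5]; color 6: [2].

χ(G) = 6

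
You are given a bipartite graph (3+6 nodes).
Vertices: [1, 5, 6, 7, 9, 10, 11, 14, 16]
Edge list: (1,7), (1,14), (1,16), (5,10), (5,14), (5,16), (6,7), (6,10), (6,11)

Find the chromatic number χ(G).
χ(G) = 2

Clique number ω(G) = 2 (lower bound: χ ≥ ω).
The graph is bipartite (no odd cycle), so 2 colors suffice: χ(G) = 2.
A valid 2-coloring: color 1: [1, 5, 6, 9]; color 2: [7, 10, 11, 14, 16].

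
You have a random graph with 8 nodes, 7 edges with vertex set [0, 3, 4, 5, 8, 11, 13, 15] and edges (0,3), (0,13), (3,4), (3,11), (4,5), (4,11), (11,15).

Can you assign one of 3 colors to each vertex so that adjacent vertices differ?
Yes, G is 3-colorable

A valid 3-coloring: color 1: [0, 5, 8, 11]; color 2: [4, 13, 15]; color 3: [3].
(χ(G) = 3 ≤ 3.)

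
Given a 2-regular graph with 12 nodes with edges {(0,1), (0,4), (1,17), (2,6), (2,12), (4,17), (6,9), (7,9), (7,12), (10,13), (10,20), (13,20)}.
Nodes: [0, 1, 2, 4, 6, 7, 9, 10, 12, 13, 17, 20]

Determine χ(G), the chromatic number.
Clique number ω(G) = 3 (lower bound: χ ≥ ω).
The clique on [10, 13, 20] has size 3, forcing χ ≥ 3, and the coloring below uses 3 colors, so χ(G) = 3.
A valid 3-coloring: color 1: [0, 6, 10, 12, 17]; color 2: [1, 2, 4, 7, 20]; color 3: [9, 13].

χ(G) = 3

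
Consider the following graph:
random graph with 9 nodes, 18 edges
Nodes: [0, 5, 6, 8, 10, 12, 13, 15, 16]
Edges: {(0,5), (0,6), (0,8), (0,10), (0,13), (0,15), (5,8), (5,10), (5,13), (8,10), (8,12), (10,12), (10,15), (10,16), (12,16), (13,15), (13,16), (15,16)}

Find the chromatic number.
χ(G) = 4

Clique number ω(G) = 4 (lower bound: χ ≥ ω).
The clique on [0, 5, 8, 10] has size 4, forcing χ ≥ 4, and the coloring below uses 4 colors, so χ(G) = 4.
A valid 4-coloring: color 1: [6, 10, 13]; color 2: [0, 16]; color 3: [5, 12, 15]; color 4: [8].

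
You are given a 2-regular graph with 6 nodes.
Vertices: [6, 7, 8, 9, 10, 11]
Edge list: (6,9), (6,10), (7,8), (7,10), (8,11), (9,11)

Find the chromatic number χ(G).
χ(G) = 2

Clique number ω(G) = 2 (lower bound: χ ≥ ω).
The graph is bipartite (no odd cycle), so 2 colors suffice: χ(G) = 2.
A valid 2-coloring: color 1: [8, 9, 10]; color 2: [6, 7, 11].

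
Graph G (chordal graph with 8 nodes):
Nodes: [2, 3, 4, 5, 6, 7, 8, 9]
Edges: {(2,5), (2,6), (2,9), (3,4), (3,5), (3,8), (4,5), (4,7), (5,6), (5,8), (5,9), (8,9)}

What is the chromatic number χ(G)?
χ(G) = 3

Clique number ω(G) = 3 (lower bound: χ ≥ ω).
The clique on [5, 8, 9] has size 3, forcing χ ≥ 3, and the coloring below uses 3 colors, so χ(G) = 3.
A valid 3-coloring: color 1: [5, 7]; color 2: [2, 4, 8]; color 3: [3, 6, 9].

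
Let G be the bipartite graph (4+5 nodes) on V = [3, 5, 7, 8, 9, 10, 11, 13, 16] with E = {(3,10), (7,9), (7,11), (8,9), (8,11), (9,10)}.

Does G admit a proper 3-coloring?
A valid 3-coloring: color 1: [3, 5, 9, 11, 13, 16]; color 2: [7, 8, 10].
(χ(G) = 2 ≤ 3.)

Yes, G is 3-colorable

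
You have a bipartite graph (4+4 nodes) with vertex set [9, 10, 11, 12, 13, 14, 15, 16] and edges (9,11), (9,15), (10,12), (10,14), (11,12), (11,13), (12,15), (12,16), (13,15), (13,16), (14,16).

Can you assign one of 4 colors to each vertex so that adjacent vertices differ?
A valid 4-coloring: color 1: [9, 12, 13, 14]; color 2: [10, 11, 15, 16].
(χ(G) = 2 ≤ 4.)

Yes, G is 4-colorable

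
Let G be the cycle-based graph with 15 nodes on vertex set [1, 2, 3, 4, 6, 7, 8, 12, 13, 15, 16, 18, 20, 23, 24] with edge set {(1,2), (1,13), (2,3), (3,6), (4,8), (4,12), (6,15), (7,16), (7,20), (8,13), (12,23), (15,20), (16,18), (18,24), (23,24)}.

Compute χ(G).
χ(G) = 3

Clique number ω(G) = 2 (lower bound: χ ≥ ω).
Odd cycle [4, 8, 13, 1, 2, 3, 6, 15, 20, 7, 16, 18, 24, 23, 12] needs 3 colors (χ ≥ 3).
The coloring below uses 3 colors, so χ(G) = 3.
A valid 3-coloring: color 1: [2, 4, 6, 13, 16, 20, 23]; color 2: [1, 3, 7, 8, 12, 15, 18]; color 3: [24].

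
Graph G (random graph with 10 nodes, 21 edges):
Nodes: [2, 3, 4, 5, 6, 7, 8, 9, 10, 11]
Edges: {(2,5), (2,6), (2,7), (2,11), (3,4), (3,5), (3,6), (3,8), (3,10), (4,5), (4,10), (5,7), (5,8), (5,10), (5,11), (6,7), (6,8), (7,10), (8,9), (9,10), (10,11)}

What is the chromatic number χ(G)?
χ(G) = 4

Clique number ω(G) = 4 (lower bound: χ ≥ ω).
The clique on [3, 4, 5, 10] has size 4, forcing χ ≥ 4, and the coloring below uses 4 colors, so χ(G) = 4.
A valid 4-coloring: color 1: [5, 6, 9]; color 2: [2, 8, 10]; color 3: [3, 7, 11]; color 4: [4].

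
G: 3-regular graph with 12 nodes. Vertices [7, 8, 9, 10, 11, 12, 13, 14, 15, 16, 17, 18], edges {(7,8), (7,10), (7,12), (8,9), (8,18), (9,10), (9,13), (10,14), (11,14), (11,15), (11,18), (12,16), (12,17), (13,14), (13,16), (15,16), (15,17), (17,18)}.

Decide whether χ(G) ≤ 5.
A valid 5-coloring: color 1: [8, 10, 11, 12, 13]; color 2: [7, 9, 14, 15, 18]; color 3: [16, 17].
(χ(G) = 3 ≤ 5.)

Yes, G is 5-colorable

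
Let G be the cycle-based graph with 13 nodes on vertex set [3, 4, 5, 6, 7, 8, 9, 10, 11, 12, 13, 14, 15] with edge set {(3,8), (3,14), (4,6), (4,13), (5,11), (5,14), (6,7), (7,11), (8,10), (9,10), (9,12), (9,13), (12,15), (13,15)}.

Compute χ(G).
Clique number ω(G) = 2 (lower bound: χ ≥ ω).
Odd cycle [7, 11, 5, 14, 3, 8, 10, 9, 13, 4, 6] needs 3 colors (χ ≥ 3).
The coloring below uses 3 colors, so χ(G) = 3.
A valid 3-coloring: color 1: [3, 4, 5, 7, 9, 15]; color 2: [6, 8, 11, 12, 13, 14]; color 3: [10].

χ(G) = 3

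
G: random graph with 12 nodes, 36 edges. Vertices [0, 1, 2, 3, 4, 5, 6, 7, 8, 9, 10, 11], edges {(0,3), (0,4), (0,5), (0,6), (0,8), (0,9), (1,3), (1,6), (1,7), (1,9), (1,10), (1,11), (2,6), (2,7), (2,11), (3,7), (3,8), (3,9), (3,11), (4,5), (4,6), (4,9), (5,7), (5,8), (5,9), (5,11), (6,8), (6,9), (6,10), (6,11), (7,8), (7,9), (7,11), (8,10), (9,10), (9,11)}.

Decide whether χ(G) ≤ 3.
No, G is not 3-colorable

The clique on vertices [1, 3, 7, 9, 11] has size 5 > 3, so it alone needs 5 colors.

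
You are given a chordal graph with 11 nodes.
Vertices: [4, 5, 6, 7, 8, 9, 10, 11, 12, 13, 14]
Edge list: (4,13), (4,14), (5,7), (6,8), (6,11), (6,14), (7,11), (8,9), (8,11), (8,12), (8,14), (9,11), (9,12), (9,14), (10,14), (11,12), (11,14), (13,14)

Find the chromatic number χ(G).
χ(G) = 4

Clique number ω(G) = 4 (lower bound: χ ≥ ω).
The clique on [8, 9, 11, 12] has size 4, forcing χ ≥ 4, and the coloring below uses 4 colors, so χ(G) = 4.
A valid 4-coloring: color 1: [7, 12, 14]; color 2: [4, 5, 10, 11]; color 3: [8, 13]; color 4: [6, 9].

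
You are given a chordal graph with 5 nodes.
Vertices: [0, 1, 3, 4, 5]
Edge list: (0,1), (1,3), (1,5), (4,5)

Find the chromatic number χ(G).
χ(G) = 2

Clique number ω(G) = 2 (lower bound: χ ≥ ω).
The graph is bipartite (no odd cycle), so 2 colors suffice: χ(G) = 2.
A valid 2-coloring: color 1: [1, 4]; color 2: [0, 3, 5].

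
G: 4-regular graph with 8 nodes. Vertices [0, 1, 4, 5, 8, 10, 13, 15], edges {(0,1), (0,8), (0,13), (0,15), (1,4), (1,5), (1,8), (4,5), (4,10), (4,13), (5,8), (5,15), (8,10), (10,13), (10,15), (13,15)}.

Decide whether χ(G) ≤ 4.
A valid 4-coloring: color 1: [4, 8, 15]; color 2: [1, 13]; color 3: [0, 5, 10].
(χ(G) = 3 ≤ 4.)

Yes, G is 4-colorable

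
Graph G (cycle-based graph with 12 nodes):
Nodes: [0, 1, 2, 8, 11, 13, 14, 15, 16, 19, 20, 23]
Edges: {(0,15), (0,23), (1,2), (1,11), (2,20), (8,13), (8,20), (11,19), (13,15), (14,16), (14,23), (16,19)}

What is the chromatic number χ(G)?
Clique number ω(G) = 2 (lower bound: χ ≥ ω).
The graph is bipartite (no odd cycle), so 2 colors suffice: χ(G) = 2.
A valid 2-coloring: color 1: [0, 1, 13, 14, 19, 20]; color 2: [2, 8, 11, 15, 16, 23].

χ(G) = 2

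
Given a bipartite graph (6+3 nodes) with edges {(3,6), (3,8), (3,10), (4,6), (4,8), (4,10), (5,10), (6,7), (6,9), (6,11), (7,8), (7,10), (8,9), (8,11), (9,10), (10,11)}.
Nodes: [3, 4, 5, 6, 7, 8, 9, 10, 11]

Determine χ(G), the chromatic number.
Clique number ω(G) = 2 (lower bound: χ ≥ ω).
The graph is bipartite (no odd cycle), so 2 colors suffice: χ(G) = 2.
A valid 2-coloring: color 1: [6, 8, 10]; color 2: [3, 4, 5, 7, 9, 11].

χ(G) = 2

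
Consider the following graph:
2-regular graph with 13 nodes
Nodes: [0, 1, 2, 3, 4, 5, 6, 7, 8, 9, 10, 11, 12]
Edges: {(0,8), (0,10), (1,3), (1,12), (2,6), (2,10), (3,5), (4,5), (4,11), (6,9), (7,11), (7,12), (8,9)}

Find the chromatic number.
Clique number ω(G) = 2 (lower bound: χ ≥ ω).
Odd cycle [7, 11, 4, 5, 3, 1, 12] needs 3 colors (χ ≥ 3).
The coloring below uses 3 colors, so χ(G) = 3.
A valid 3-coloring: color 1: [0, 1, 2, 5, 9, 11]; color 2: [3, 4, 6, 7, 8, 10]; color 3: [12].

χ(G) = 3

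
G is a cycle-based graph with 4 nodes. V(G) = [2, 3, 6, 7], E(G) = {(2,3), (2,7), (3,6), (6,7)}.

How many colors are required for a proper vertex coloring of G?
Clique number ω(G) = 2 (lower bound: χ ≥ ω).
The graph is bipartite (no odd cycle), so 2 colors suffice: χ(G) = 2.
A valid 2-coloring: color 1: [2, 6]; color 2: [3, 7].

χ(G) = 2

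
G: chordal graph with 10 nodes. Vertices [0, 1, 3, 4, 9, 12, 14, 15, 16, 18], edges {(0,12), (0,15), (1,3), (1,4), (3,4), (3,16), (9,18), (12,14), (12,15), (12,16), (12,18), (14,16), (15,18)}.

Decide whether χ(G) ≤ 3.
Yes, G is 3-colorable

A valid 3-coloring: color 1: [3, 9, 12]; color 2: [1, 15, 16]; color 3: [0, 4, 14, 18].
(χ(G) = 3 ≤ 3.)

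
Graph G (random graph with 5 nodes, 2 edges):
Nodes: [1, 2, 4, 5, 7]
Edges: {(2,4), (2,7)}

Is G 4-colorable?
A valid 4-coloring: color 1: [1, 2, 5]; color 2: [4, 7].
(χ(G) = 2 ≤ 4.)

Yes, G is 4-colorable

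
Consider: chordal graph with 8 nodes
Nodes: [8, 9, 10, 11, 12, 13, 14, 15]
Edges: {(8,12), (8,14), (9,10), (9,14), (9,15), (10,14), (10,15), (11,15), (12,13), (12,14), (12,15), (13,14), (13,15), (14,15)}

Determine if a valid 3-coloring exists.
No, G is not 3-colorable

The clique on vertices [9, 10, 14, 15] has size 4 > 3, so it alone needs 4 colors.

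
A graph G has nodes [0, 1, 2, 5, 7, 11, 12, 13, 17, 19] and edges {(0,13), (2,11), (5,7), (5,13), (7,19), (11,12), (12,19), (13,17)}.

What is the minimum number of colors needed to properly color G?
Clique number ω(G) = 2 (lower bound: χ ≥ ω).
The graph is bipartite (no odd cycle), so 2 colors suffice: χ(G) = 2.
A valid 2-coloring: color 1: [1, 2, 7, 12, 13]; color 2: [0, 5, 11, 17, 19].

χ(G) = 2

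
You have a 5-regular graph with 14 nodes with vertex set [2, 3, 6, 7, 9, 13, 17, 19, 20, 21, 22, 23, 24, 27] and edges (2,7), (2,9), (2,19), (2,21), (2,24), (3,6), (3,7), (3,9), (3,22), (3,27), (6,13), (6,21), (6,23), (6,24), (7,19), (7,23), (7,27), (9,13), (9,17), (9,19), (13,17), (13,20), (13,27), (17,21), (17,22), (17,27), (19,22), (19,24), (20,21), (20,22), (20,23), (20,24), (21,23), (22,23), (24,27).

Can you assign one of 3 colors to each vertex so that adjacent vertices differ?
No, G is not 3-colorable

Suppose a proper 3-coloring c exists. The clique [2, 7, 19] takes 3 distinct colors; by symmetry let c(2) = 1, c(7) = 2, c(19) = 3.
- Vertex 9: neighbors [2, 19] already have colors [1, 3] ⇒ c(9) = 2.
- Vertex 24: neighbors [2, 19] already have colors [1, 3] ⇒ c(24) = 2.
- Vertex 6: neighbors [24] already have colors [2]; try each remaining color.
- Case c(6) = 1:
  - Vertex 13: neighbors [6, 9] already have colors [1, 2] ⇒ c(13) = 3.
  - Vertex 17: neighbors [9, 13] already have colors [2, 3] ⇒ c(17) = 1.
  - Vertex 27: neighbors [17, 7, 13] already have colors [1, 2, 3] — all 3 colors blocked. Contradiction.
- Case c(6) = 3:
  - Vertex 13: neighbors [9, 6] already have colors [2, 3] ⇒ c(13) = 1.
  - Vertex 17: neighbors [13, 9] already have colors [1, 2] ⇒ c(17) = 3.
  - Vertex 27: neighbors [13, 7, 17] already have colors [1, 2, 3] — all 3 colors blocked. Contradiction.
Every case ends in a contradiction, so G has no proper 3-coloring (χ ≥ 4).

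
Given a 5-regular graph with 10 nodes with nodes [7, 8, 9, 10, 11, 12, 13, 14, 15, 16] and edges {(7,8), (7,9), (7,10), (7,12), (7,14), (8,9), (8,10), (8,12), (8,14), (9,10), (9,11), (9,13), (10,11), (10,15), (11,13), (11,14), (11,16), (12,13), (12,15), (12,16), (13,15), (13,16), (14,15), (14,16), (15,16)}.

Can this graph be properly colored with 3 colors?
No, G is not 3-colorable

The clique on vertices [7, 8, 9, 10] has size 4 > 3, so it alone needs 4 colors.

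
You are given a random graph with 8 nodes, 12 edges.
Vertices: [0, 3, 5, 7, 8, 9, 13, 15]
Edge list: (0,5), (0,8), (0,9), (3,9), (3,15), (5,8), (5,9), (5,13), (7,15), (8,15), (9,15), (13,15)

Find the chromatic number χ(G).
χ(G) = 3

Clique number ω(G) = 3 (lower bound: χ ≥ ω).
The clique on [0, 5, 8] has size 3, forcing χ ≥ 3, and the coloring below uses 3 colors, so χ(G) = 3.
A valid 3-coloring: color 1: [5, 15]; color 2: [7, 8, 9, 13]; color 3: [0, 3].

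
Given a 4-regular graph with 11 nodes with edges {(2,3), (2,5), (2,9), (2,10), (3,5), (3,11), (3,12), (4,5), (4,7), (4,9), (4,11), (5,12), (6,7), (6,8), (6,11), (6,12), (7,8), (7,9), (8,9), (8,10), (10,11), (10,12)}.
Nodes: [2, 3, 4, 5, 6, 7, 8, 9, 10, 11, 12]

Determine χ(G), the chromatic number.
χ(G) = 3

Clique number ω(G) = 3 (lower bound: χ ≥ ω).
The clique on [2, 3, 5] has size 3, forcing χ ≥ 3, and the coloring below uses 3 colors, so χ(G) = 3.
A valid 3-coloring: color 1: [5, 7, 11]; color 2: [3, 6, 9, 10]; color 3: [2, 4, 8, 12].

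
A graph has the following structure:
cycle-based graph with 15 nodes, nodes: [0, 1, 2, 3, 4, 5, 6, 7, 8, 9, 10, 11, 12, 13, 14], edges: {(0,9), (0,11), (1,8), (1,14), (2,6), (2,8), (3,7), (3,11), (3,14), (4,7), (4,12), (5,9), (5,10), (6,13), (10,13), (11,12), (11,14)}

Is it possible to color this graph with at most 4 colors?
Yes, G is 4-colorable

A valid 4-coloring: color 1: [1, 2, 4, 5, 11, 13]; color 2: [3, 6, 8, 9, 10, 12]; color 3: [0, 7, 14].
(χ(G) = 3 ≤ 4.)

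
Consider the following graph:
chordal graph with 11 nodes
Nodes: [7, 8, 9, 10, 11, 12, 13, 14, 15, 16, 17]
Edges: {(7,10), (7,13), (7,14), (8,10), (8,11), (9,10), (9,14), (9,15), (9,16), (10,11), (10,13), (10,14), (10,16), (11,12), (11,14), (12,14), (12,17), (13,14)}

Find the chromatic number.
χ(G) = 4

Clique number ω(G) = 4 (lower bound: χ ≥ ω).
The clique on [7, 10, 13, 14] has size 4, forcing χ ≥ 4, and the coloring below uses 4 colors, so χ(G) = 4.
A valid 4-coloring: color 1: [10, 12, 15]; color 2: [8, 14, 16, 17]; color 3: [7, 9, 11]; color 4: [13].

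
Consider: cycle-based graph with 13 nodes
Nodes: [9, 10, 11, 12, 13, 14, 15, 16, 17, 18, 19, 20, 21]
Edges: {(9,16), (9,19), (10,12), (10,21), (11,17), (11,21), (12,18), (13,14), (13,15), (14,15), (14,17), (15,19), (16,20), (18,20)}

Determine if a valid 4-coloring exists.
Yes, G is 4-colorable

A valid 4-coloring: color 1: [9, 12, 15, 17, 20, 21]; color 2: [10, 11, 14, 16, 18, 19]; color 3: [13].
(χ(G) = 3 ≤ 4.)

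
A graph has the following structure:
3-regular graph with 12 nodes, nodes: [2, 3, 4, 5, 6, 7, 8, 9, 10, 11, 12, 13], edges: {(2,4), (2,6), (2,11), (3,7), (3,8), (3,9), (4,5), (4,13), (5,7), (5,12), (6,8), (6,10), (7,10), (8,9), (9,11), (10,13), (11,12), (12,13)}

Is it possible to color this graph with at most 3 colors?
A valid 3-coloring: color 1: [4, 6, 7, 9, 12]; color 2: [5, 8, 10, 11]; color 3: [2, 3, 13].
(χ(G) = 3 ≤ 3.)

Yes, G is 3-colorable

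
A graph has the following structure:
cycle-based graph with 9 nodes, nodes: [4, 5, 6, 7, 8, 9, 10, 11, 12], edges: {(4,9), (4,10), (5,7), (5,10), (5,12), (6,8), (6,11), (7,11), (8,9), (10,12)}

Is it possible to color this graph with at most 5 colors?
A valid 5-coloring: color 1: [4, 5, 8, 11]; color 2: [6, 7, 9, 10]; color 3: [12].
(χ(G) = 3 ≤ 5.)

Yes, G is 5-colorable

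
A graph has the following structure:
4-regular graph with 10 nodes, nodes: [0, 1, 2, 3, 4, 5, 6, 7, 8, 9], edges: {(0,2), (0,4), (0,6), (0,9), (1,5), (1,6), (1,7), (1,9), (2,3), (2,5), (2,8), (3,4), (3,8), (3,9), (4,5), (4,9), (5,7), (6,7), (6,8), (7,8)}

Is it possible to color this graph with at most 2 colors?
No, G is not 2-colorable

The clique on vertices [0, 4, 9] has size 3 > 2, so it alone needs 3 colors.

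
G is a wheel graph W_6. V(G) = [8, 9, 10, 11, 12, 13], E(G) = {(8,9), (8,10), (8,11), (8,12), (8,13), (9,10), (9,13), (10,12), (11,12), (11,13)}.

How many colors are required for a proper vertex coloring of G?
Clique number ω(G) = 3 (lower bound: χ ≥ ω).
Odd cycle [9, 13, 11, 12, 10] needs 3 colors (χ ≥ 3).
Vertex 8 is adjacent to every vertex of [9, 10, 11, 12, 13], which already need 3 colors among themselves, so 8 needs a new color (χ ≥ 4).
The coloring below uses 4 colors, so χ(G) = 4.
A valid 4-coloring: color 1: [8]; color 2: [9, 12]; color 3: [10, 13]; color 4: [11].

χ(G) = 4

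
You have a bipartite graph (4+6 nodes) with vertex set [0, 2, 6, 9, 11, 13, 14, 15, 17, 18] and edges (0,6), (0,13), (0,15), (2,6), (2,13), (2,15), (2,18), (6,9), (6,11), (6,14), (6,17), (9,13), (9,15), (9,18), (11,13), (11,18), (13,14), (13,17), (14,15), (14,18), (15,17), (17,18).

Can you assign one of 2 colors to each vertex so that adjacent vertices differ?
A valid 2-coloring: color 1: [6, 13, 15, 18]; color 2: [0, 2, 9, 11, 14, 17].
(χ(G) = 2 ≤ 2.)

Yes, G is 2-colorable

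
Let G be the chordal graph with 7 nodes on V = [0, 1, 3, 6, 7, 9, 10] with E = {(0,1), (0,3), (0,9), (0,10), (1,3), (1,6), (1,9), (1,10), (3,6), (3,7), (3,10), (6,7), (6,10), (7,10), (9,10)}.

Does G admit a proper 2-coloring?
The clique on vertices [0, 1, 9, 10] has size 4 > 2, so it alone needs 4 colors.

No, G is not 2-colorable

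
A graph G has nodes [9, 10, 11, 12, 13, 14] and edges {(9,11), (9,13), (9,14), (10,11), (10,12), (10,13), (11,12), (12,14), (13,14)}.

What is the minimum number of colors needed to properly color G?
Clique number ω(G) = 3 (lower bound: χ ≥ ω).
The clique on [9, 13, 14] has size 3, forcing χ ≥ 3, and the coloring below uses 3 colors, so χ(G) = 3.
A valid 3-coloring: color 1: [9, 12]; color 2: [10, 14]; color 3: [11, 13].

χ(G) = 3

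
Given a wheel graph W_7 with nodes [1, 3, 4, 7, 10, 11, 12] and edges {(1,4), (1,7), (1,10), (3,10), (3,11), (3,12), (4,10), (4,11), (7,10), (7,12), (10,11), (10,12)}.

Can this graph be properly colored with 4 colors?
Yes, G is 4-colorable

A valid 4-coloring: color 1: [10]; color 2: [3, 4, 7]; color 3: [1, 11, 12].
(χ(G) = 3 ≤ 4.)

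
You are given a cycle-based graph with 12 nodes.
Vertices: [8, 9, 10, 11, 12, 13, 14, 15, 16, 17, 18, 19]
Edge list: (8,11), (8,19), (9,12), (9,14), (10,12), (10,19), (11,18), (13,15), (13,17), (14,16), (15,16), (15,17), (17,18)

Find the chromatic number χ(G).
Clique number ω(G) = 3 (lower bound: χ ≥ ω).
The clique on [13, 15, 17] has size 3, forcing χ ≥ 3, and the coloring below uses 3 colors, so χ(G) = 3.
A valid 3-coloring: color 1: [8, 10, 14, 15, 18]; color 2: [11, 12, 16, 17, 19]; color 3: [9, 13].

χ(G) = 3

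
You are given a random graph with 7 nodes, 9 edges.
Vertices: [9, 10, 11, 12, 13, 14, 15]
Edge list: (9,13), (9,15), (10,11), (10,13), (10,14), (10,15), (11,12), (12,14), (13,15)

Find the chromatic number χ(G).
Clique number ω(G) = 3 (lower bound: χ ≥ ω).
The clique on [9, 13, 15] has size 3, forcing χ ≥ 3, and the coloring below uses 3 colors, so χ(G) = 3.
A valid 3-coloring: color 1: [9, 10, 12]; color 2: [11, 14, 15]; color 3: [13].

χ(G) = 3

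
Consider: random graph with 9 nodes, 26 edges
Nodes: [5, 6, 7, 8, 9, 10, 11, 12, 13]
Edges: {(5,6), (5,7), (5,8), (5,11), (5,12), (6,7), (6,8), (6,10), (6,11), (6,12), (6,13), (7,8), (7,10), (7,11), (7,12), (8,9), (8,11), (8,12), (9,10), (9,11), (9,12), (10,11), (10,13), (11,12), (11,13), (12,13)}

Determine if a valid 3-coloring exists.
The clique on vertices [5, 6, 7, 8, 11, 12] has size 6 > 3, so it alone needs 6 colors.

No, G is not 3-colorable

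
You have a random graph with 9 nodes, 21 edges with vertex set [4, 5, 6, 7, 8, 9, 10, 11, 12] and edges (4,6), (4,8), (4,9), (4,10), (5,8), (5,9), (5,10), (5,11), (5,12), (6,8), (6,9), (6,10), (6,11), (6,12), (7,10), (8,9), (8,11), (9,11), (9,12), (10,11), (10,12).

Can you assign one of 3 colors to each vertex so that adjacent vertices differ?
The clique on vertices [5, 8, 9, 11] has size 4 > 3, so it alone needs 4 colors.

No, G is not 3-colorable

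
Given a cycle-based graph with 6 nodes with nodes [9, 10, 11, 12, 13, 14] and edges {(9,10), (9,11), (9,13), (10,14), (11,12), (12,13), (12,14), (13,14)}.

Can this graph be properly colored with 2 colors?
No, G is not 2-colorable

The clique on vertices [12, 13, 14] has size 3 > 2, so it alone needs 3 colors.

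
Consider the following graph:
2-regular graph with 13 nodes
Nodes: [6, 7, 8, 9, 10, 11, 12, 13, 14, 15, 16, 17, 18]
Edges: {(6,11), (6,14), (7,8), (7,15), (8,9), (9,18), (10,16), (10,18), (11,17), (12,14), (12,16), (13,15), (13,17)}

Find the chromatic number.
χ(G) = 3

Clique number ω(G) = 2 (lower bound: χ ≥ ω).
Odd cycle [16, 10, 18, 9, 8, 7, 15, 13, 17, 11, 6, 14, 12] needs 3 colors (χ ≥ 3).
The coloring below uses 3 colors, so χ(G) = 3.
A valid 3-coloring: color 1: [7, 9, 10, 11, 13, 14]; color 2: [6, 8, 12, 15, 17, 18]; color 3: [16].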